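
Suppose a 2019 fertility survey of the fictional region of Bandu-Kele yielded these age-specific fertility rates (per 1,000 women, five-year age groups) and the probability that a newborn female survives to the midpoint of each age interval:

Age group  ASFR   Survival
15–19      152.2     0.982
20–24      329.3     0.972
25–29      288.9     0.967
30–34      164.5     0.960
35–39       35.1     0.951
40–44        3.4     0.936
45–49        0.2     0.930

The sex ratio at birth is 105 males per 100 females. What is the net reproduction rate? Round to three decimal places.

Proportion female at birth = 100 / (100 + 105) = 0.48780.
Survival-weighted fertility by age (5·fₓ·Sₓ):
  15–19: 5 × 152.2/1000 × 0.982 = 0.74730
  20–24: 5 × 329.3/1000 × 0.972 = 1.60040
  25–29: 5 × 288.9/1000 × 0.967 = 1.39683
  30–34: 5 × 164.5/1000 × 0.960 = 0.78960
  35–39: 5 × 35.1/1000 × 0.951 = 0.16690
  40–44: 5 × 3.4/1000 × 0.936 = 0.01591
  45–49: 5 × 0.2/1000 × 0.930 = 0.00093
Sum = 4.71787
NRR = 0.48780 × 4.71787 = 2.30138

2.301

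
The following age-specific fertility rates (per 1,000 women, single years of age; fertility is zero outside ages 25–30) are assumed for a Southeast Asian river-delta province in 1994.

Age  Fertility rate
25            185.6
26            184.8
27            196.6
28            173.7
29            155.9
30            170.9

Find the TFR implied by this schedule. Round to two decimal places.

Sum of ASFRs = 185.6 + 184.8 + 196.6 + 173.7 + 155.9 + 170.9 = 1067.5
TFR = 1067.5 / 1000 = 1.0675

1.07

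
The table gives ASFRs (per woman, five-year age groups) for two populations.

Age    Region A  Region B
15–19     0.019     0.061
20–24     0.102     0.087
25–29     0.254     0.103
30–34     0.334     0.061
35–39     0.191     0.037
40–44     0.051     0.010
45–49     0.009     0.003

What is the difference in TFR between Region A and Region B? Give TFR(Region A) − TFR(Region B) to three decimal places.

2.990

Region A:
  Sum of ASFRs = 0.019 + 0.102 + 0.254 + 0.334 + 0.191 + 0.051 + 0.009 = 0.960
  TFR = 5 × 0.960 = 4.8
Region B:
  Sum of ASFRs = 0.061 + 0.087 + 0.103 + 0.061 + 0.037 + 0.010 + 0.003 = 0.362
  TFR = 5 × 0.362 = 1.81
Difference = 4.8 − 1.81 = 2.99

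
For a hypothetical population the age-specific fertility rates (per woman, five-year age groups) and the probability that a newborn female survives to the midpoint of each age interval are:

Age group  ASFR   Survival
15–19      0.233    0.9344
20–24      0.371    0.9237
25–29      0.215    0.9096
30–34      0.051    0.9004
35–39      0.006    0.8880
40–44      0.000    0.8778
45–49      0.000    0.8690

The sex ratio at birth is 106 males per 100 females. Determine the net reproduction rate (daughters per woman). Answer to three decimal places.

Proportion female at birth = 100 / (100 + 106) = 0.48544.
Survival-weighted fertility by age (5·fₓ·Sₓ):
  15–19: 5 × 0.233 × 0.9344 = 1.08858
  20–24: 5 × 0.371 × 0.9237 = 1.71346
  25–29: 5 × 0.215 × 0.9096 = 0.97782
  30–34: 5 × 0.051 × 0.9004 = 0.22960
  35–39: 5 × 0.006 × 0.8880 = 0.02664
  40–44: 5 × 0.000 × 0.8778 = 0.00000
  45–49: 5 × 0.000 × 0.8690 = 0.00000
Sum = 4.03610
NRR = 0.48544 × 4.03610 = 1.95928
NRR > 1, so each generation more than replaces itself.

1.959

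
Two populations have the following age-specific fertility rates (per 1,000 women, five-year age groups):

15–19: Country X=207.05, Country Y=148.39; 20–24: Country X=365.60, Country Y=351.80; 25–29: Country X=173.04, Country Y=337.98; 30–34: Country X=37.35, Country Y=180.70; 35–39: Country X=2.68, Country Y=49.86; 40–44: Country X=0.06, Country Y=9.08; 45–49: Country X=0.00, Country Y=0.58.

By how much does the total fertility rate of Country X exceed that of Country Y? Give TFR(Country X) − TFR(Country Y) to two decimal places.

-1.46

Country X:
  Sum of ASFRs = 207.05 + 365.60 + 173.04 + 37.35 + 2.68 + 0.06 + 0.00 = 785.78
  TFR = 5 × 785.78 / 1000 = 3.9289
Country Y:
  Sum of ASFRs = 148.39 + 351.80 + 337.98 + 180.70 + 49.86 + 9.08 + 0.58 = 1078.39
  TFR = 5 × 1078.39 / 1000 = 5.39195
Difference = 3.9289 − 5.39195 = -1.46305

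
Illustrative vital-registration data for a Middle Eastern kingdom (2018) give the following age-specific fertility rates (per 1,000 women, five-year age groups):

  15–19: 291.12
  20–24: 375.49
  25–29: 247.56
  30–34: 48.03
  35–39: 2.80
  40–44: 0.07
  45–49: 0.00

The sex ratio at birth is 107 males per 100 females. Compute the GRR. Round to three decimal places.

Proportion female at birth = 100 / (100 + 107) = 0.48309.
Sum of ASFRs = 291.12 + 375.49 + 247.56 + 48.03 + 2.80 + 0.07 + 0.00 = 965.07
TFR = 5 × 965.07 / 1000 = 4.82535
GRR = 0.48309 × 4.82535 = 2.33108

2.331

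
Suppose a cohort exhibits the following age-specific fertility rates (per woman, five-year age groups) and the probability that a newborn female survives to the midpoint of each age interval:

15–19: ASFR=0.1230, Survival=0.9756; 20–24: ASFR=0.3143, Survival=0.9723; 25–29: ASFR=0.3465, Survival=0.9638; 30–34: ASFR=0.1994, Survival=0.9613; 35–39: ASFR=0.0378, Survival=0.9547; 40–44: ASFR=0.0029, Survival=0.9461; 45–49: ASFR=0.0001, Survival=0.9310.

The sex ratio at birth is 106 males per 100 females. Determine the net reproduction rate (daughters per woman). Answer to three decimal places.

2.403

Proportion female at birth = 100 / (100 + 106) = 0.48544.
Survival-weighted fertility by age (5·fₓ·Sₓ):
  15–19: 5 × 0.1230 × 0.9756 = 0.59999
  20–24: 5 × 0.3143 × 0.9723 = 1.52797
  25–29: 5 × 0.3465 × 0.9638 = 1.66978
  30–34: 5 × 0.1994 × 0.9613 = 0.95842
  35–39: 5 × 0.0378 × 0.9547 = 0.18044
  40–44: 5 × 0.0029 × 0.9461 = 0.01372
  45–49: 5 × 0.0001 × 0.9310 = 0.00047
Sum = 4.95079
NRR = 0.48544 × 4.95079 = 2.40331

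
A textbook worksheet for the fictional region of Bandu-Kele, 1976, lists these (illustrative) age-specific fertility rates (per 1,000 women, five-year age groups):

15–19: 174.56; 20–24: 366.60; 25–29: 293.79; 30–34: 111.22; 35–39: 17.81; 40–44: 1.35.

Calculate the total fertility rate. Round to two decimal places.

4.83

Sum of ASFRs = 174.56 + 366.60 + 293.79 + 111.22 + 17.81 + 1.35 = 965.33
TFR = 5 × 965.33 / 1000 = 4.82665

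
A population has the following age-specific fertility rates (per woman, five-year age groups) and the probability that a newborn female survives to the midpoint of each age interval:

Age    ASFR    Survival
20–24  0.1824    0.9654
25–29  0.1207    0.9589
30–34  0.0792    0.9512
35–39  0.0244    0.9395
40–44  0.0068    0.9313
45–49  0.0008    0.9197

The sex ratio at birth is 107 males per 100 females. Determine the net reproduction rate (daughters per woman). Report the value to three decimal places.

0.959

Proportion female at birth = 100 / (100 + 107) = 0.48309.
Each age group contributes 5 × ASFR × survival:
  20–24: 5 × 0.1824 × 0.9654 = 0.88044
  25–29: 5 × 0.1207 × 0.9589 = 0.57870
  30–34: 5 × 0.0792 × 0.9512 = 0.37668
  35–39: 5 × 0.0244 × 0.9395 = 0.11462
  40–44: 5 × 0.0068 × 0.9313 = 0.03166
  45–49: 5 × 0.0008 × 0.9197 = 0.00368
Sum = 1.98578
NRR = 0.48309 × 1.98578 = 0.95931
NRR < 1, so the cohort does not fully replace itself.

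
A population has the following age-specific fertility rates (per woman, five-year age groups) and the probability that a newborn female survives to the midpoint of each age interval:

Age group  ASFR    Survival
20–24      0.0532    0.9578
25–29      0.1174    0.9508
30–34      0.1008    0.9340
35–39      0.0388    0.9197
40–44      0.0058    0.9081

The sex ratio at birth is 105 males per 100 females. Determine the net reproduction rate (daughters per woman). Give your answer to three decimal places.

0.726

Proportion female at birth = 100 / (100 + 105) = 0.48780.
Survival-weighted fertility by age (5·fₓ·Sₓ):
  20–24: 5 × 0.0532 × 0.9578 = 0.25477
  25–29: 5 × 0.1174 × 0.9508 = 0.55812
  30–34: 5 × 0.1008 × 0.9340 = 0.47074
  35–39: 5 × 0.0388 × 0.9197 = 0.17842
  40–44: 5 × 0.0058 × 0.9081 = 0.02633
Sum = 1.48838
NRR = 0.48780 × 1.48838 = 0.72603
With NRR below 1 the population is below replacement fertility.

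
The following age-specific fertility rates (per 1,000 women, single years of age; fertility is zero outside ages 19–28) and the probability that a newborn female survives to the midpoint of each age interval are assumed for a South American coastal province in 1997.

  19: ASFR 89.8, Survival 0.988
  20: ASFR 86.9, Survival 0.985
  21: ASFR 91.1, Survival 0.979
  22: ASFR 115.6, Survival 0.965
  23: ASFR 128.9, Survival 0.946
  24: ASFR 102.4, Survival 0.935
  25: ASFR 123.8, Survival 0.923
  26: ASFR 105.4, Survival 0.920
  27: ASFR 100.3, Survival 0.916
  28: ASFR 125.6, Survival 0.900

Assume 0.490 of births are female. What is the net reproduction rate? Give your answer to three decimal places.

Proportion female at birth = 0.490.
Each age group contributes 1 × ASFR × survival:
  19: 1 × 89.8/1000 × 0.988 = 0.08872
  20: 1 × 86.9/1000 × 0.985 = 0.08560
  21: 1 × 91.1/1000 × 0.979 = 0.08919
  22: 1 × 115.6/1000 × 0.965 = 0.11155
  23: 1 × 128.9/1000 × 0.946 = 0.12194
  24: 1 × 102.4/1000 × 0.935 = 0.09574
  25: 1 × 123.8/1000 × 0.923 = 0.11427
  26: 1 × 105.4/1000 × 0.920 = 0.09697
  27: 1 × 100.3/1000 × 0.916 = 0.09187
  28: 1 × 125.6/1000 × 0.900 = 0.11304
Sum = 1.00889
NRR = 0.490 × 1.00889 = 0.49436
With NRR below 1 the population is below replacement fertility.

0.494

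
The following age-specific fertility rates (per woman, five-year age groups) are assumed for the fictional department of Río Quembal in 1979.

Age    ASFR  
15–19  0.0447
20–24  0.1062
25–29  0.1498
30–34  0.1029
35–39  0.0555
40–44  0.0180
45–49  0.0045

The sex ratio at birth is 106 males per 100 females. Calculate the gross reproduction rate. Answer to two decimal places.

Proportion female at birth = 100 / (100 + 106) = 0.48544.
Sum of ASFRs = 0.0447 + 0.1062 + 0.1498 + 0.1029 + 0.0555 + 0.0180 + 0.0045 = 0.4816
TFR = 5 × 0.4816 = 2.408
GRR = 0.48544 × 2.408 = 1.16894

1.17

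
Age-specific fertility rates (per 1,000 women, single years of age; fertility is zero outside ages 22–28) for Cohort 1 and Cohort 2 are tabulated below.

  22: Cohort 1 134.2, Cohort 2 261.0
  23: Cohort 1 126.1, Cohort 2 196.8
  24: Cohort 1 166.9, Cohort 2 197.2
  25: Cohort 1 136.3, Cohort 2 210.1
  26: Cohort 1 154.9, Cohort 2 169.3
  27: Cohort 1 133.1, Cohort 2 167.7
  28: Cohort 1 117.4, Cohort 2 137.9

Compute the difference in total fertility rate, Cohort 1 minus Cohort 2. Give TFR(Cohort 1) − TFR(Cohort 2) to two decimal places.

-0.37

Cohort 1:
  Sum of ASFRs = 134.2 + 126.1 + 166.9 + 136.3 + 154.9 + 133.1 + 117.4 = 968.9
  TFR = 968.9 / 1000 = 0.9689
Cohort 2:
  Sum of ASFRs = 261.0 + 196.8 + 197.2 + 210.1 + 169.3 + 167.7 + 137.9 = 1340.0
  TFR = 1340.0 / 1000 = 1.34
Difference = 0.9689 − 1.34 = -0.3711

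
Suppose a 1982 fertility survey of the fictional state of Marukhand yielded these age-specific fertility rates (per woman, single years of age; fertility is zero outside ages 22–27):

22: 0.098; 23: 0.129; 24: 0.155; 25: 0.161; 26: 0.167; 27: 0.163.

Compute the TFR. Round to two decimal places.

0.87

Sum of ASFRs = 0.098 + 0.129 + 0.155 + 0.161 + 0.167 + 0.163 = 0.873
TFR = 0.873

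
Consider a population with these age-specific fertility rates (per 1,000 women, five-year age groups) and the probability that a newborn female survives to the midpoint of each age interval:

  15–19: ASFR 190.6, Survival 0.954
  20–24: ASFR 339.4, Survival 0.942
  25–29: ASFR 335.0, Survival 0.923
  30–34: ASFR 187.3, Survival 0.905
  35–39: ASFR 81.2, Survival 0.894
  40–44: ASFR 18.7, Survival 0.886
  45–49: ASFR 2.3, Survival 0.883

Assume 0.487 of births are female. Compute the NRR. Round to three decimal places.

Proportion female at birth = 0.487.
Per-age-group product (5 × ASFR × survival probability):
  15–19: 5 × 190.6/1000 × 0.954 = 0.90916
  20–24: 5 × 339.4/1000 × 0.942 = 1.59857
  25–29: 5 × 335.0/1000 × 0.923 = 1.54603
  30–34: 5 × 187.3/1000 × 0.905 = 0.84753
  35–39: 5 × 81.2/1000 × 0.894 = 0.36296
  40–44: 5 × 18.7/1000 × 0.886 = 0.08284
  45–49: 5 × 2.3/1000 × 0.883 = 0.01015
Sum = 5.35724
NRR = 0.487 × 5.35724 = 2.60898
With NRR above 1 the population is above replacement fertility.

2.609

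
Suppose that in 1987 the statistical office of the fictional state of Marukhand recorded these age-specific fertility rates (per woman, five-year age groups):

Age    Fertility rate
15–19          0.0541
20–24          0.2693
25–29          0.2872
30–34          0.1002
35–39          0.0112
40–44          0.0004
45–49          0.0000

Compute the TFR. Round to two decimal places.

Sum of ASFRs = 0.0541 + 0.2693 + 0.2872 + 0.1002 + 0.0112 + 0.0004 + 0.0000 = 0.7224
TFR = 5 × 0.7224 = 3.612

3.61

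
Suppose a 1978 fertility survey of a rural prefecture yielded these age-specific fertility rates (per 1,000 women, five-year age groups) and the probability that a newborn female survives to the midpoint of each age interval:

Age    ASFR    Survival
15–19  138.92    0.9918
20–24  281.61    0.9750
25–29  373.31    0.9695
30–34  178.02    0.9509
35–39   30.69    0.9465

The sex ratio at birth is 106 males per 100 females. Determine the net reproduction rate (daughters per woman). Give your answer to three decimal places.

2.361

Proportion female at birth = 100 / (100 + 106) = 0.48544.
Each age group contributes 5 × ASFR × survival:
  15–19: 5 × 138.92/1000 × 0.9918 = 0.68890
  20–24: 5 × 281.61/1000 × 0.9750 = 1.37285
  25–29: 5 × 373.31/1000 × 0.9695 = 1.80962
  30–34: 5 × 178.02/1000 × 0.9509 = 0.84640
  35–39: 5 × 30.69/1000 × 0.9465 = 0.14524
Sum = 4.86301
NRR = 0.48544 × 4.86301 = 2.36070
With NRR above 1 the population is above replacement fertility.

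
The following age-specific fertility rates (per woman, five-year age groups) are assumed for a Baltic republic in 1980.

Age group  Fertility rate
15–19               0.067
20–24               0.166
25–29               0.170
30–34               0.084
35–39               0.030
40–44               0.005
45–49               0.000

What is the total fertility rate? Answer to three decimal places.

2.610

Sum of ASFRs = 0.067 + 0.166 + 0.170 + 0.084 + 0.030 + 0.005 + 0.000 = 0.522
TFR = 5 × 0.522 = 2.61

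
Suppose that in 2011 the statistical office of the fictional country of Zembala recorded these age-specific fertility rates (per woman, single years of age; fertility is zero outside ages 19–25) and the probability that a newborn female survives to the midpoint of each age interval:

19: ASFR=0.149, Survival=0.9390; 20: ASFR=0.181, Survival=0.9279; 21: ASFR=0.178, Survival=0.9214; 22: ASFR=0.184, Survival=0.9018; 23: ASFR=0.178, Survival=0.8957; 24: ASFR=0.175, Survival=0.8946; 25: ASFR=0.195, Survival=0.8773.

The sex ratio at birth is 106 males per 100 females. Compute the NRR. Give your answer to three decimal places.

0.546

Proportion female at birth = 100 / (100 + 106) = 0.48544.
Each age group contributes 1 × ASFR × survival:
  19: 1 × 0.149 × 0.9390 = 0.13991
  20: 1 × 0.181 × 0.9279 = 0.16795
  21: 1 × 0.178 × 0.9214 = 0.16401
  22: 1 × 0.184 × 0.9018 = 0.16593
  23: 1 × 0.178 × 0.8957 = 0.15943
  24: 1 × 0.175 × 0.8946 = 0.15656
  25: 1 × 0.195 × 0.8773 = 0.17107
Sum = 1.12486
NRR = 0.48544 × 1.12486 = 0.54605
An NRR under 1 implies long-run decline under these rates.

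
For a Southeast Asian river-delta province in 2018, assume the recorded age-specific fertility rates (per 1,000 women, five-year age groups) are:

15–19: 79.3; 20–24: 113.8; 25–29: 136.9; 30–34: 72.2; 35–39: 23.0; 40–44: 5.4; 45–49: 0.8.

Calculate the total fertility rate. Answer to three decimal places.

2.157

Sum of ASFRs = 79.3 + 113.8 + 136.9 + 72.2 + 23.0 + 5.4 + 0.8 = 431.4
TFR = 5 × 431.4 / 1000 = 2.157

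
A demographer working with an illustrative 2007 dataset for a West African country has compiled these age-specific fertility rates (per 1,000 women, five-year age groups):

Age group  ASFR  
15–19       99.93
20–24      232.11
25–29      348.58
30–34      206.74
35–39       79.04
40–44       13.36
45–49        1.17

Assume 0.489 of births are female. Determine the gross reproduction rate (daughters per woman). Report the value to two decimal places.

2.40

Proportion female at birth = 0.489.
Sum of ASFRs = 99.93 + 232.11 + 348.58 + 206.74 + 79.04 + 13.36 + 1.17 = 980.93
TFR = 5 × 980.93 / 1000 = 4.90465
GRR = 0.489 × 4.90465 = 2.39837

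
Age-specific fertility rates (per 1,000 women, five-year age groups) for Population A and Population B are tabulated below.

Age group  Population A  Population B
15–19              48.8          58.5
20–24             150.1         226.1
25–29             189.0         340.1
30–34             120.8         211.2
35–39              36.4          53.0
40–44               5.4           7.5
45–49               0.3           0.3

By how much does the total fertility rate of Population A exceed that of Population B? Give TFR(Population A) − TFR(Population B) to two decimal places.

Population A:
  Sum of ASFRs = 48.8 + 150.1 + 189.0 + 120.8 + 36.4 + 5.4 + 0.3 = 550.8
  TFR = 5 × 550.8 / 1000 = 2.754
Population B:
  Sum of ASFRs = 58.5 + 226.1 + 340.1 + 211.2 + 53.0 + 7.5 + 0.3 = 896.7
  TFR = 5 × 896.7 / 1000 = 4.4835
Difference = 2.754 − 4.4835 = -1.7295

-1.73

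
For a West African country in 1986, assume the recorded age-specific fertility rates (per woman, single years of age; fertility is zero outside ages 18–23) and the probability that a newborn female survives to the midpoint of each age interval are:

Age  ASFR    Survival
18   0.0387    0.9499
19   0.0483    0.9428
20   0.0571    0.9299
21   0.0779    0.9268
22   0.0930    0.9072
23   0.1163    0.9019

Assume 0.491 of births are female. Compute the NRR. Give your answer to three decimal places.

0.195

Proportion female at birth = 0.491.
Per-age-group product (1 × ASFR × survival probability):
  18: 1 × 0.0387 × 0.9499 = 0.03676
  19: 1 × 0.0483 × 0.9428 = 0.04554
  20: 1 × 0.0571 × 0.9299 = 0.05310
  21: 1 × 0.0779 × 0.9268 = 0.07220
  22: 1 × 0.0930 × 0.9072 = 0.08437
  23: 1 × 0.1163 × 0.9019 = 0.10489
Sum = 0.39686
NRR = 0.491 × 0.39686 = 0.19486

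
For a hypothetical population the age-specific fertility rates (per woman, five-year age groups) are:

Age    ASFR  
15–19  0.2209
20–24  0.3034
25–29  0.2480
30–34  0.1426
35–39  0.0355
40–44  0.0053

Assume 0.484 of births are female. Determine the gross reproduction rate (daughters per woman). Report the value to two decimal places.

2.31

Proportion female at birth = 0.484.
Sum of ASFRs = 0.2209 + 0.3034 + 0.2480 + 0.1426 + 0.0355 + 0.0053 = 0.9557
TFR = 5 × 0.9557 = 4.7785
GRR = 0.484 × 4.7785 = 2.31279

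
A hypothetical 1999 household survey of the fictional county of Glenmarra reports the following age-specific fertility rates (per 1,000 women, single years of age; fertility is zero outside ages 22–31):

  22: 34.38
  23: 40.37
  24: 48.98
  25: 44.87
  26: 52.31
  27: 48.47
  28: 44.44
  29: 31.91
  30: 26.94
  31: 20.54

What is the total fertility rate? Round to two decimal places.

0.39

Sum of ASFRs = 34.38 + 40.37 + 48.98 + 44.87 + 52.31 + 48.47 + 44.44 + 31.91 + 26.94 + 20.54 = 393.21
TFR = 393.21 / 1000 = 0.39321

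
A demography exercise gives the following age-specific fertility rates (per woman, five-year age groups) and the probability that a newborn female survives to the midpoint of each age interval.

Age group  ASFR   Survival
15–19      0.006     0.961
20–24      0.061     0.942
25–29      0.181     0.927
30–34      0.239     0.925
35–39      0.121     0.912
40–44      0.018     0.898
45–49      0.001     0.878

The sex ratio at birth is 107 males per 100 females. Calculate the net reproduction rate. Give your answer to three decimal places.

Proportion female at birth = 100 / (100 + 107) = 0.48309.
Each age group contributes 5 × ASFR × survival:
  15–19: 5 × 0.006 × 0.961 = 0.02883
  20–24: 5 × 0.061 × 0.942 = 0.28731
  25–29: 5 × 0.181 × 0.927 = 0.83894
  30–34: 5 × 0.239 × 0.925 = 1.10538
  35–39: 5 × 0.121 × 0.912 = 0.55176
  40–44: 5 × 0.018 × 0.898 = 0.08082
  45–49: 5 × 0.001 × 0.878 = 0.00439
Sum = 2.89743
NRR = 0.48309 × 2.89743 = 1.39972

1.400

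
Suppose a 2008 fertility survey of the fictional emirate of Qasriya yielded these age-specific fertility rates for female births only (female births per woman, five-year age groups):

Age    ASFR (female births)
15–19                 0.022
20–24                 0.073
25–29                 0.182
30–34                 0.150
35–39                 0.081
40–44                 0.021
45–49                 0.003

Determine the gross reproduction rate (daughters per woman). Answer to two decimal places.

Sum of female ASFRs = 0.022 + 0.073 + 0.182 + 0.150 + 0.081 + 0.021 + 0.003 = 0.532
GRR = 5 × 0.532 = 2.66

2.66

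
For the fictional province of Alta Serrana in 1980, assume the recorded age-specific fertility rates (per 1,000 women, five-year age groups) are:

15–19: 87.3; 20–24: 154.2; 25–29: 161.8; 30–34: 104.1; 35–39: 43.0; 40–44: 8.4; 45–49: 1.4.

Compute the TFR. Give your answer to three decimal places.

Sum of ASFRs = 87.3 + 154.2 + 161.8 + 104.1 + 43.0 + 8.4 + 1.4 = 560.2
TFR = 5 × 560.2 / 1000 = 2.801

2.801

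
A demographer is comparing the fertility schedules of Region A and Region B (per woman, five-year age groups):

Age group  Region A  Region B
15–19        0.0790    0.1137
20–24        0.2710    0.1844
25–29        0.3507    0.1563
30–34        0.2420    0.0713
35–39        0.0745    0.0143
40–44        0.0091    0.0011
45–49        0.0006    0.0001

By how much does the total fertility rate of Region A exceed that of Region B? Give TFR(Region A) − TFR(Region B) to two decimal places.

Region A:
  Sum of ASFRs = 0.0790 + 0.2710 + 0.3507 + 0.2420 + 0.0745 + 0.0091 + 0.0006 = 1.0269
  TFR = 5 × 1.0269 = 5.1345
Region B:
  Sum of ASFRs = 0.1137 + 0.1844 + 0.1563 + 0.0713 + 0.0143 + 0.0011 + 0.0001 = 0.5412
  TFR = 5 × 0.5412 = 2.706
Difference = 5.1345 − 2.706 = 2.4285

2.43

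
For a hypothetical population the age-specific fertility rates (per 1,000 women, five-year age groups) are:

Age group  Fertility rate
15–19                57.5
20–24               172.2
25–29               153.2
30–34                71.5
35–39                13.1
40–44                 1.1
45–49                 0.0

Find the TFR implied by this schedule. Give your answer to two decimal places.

Sum of ASFRs = 57.5 + 172.2 + 153.2 + 71.5 + 13.1 + 1.1 + 0.0 = 468.6
TFR = 5 × 468.6 / 1000 = 2.343

2.34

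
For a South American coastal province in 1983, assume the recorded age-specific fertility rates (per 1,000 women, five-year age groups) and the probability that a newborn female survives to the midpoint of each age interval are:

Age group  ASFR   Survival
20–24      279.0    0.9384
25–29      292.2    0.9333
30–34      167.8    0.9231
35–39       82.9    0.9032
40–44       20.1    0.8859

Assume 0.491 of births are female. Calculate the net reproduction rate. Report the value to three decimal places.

Proportion female at birth = 0.491.
Weighting each age-specific rate by interval width and survival:
  20–24: 5 × 279.0/1000 × 0.9384 = 1.30907
  25–29: 5 × 292.2/1000 × 0.9333 = 1.36355
  30–34: 5 × 167.8/1000 × 0.9231 = 0.77448
  35–39: 5 × 82.9/1000 × 0.9032 = 0.37438
  40–44: 5 × 20.1/1000 × 0.8859 = 0.08903
Sum = 3.91051
NRR = 0.491 × 3.91051 = 1.92006

1.920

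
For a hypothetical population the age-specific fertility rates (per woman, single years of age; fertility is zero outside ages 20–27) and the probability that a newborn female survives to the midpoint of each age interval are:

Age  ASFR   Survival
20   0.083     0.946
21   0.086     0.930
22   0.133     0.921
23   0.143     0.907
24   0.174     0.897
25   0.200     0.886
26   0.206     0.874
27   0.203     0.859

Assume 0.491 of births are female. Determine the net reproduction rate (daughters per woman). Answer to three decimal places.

0.539

Proportion female at birth = 0.491.
Weighting each age-specific rate by interval width and survival:
  20: 1 × 0.083 × 0.946 = 0.07852
  21: 1 × 0.086 × 0.930 = 0.07998
  22: 1 × 0.133 × 0.921 = 0.12249
  23: 1 × 0.143 × 0.907 = 0.12970
  24: 1 × 0.174 × 0.897 = 0.15608
  25: 1 × 0.200 × 0.886 = 0.17720
  26: 1 × 0.206 × 0.874 = 0.18004
  27: 1 × 0.203 × 0.859 = 0.17438
Sum = 1.09839
NRR = 0.491 × 1.09839 = 0.53931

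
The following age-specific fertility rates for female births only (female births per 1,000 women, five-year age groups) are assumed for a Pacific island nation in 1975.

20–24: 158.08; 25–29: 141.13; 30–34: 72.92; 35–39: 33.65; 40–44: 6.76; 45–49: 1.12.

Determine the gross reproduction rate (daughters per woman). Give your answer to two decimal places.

2.07

Sum of female ASFRs = 158.08 + 141.13 + 72.92 + 33.65 + 6.76 + 1.12 = 413.66
GRR = 5 × 413.66 / 1000 = 2.0683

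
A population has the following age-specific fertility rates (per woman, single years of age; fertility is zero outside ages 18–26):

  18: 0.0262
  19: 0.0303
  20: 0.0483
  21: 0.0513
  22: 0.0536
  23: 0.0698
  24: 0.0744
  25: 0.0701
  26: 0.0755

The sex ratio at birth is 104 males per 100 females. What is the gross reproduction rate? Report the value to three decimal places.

0.245

Proportion female at birth = 100 / (100 + 104) = 0.49020.
Sum of ASFRs = 0.0262 + 0.0303 + 0.0483 + 0.0513 + 0.0536 + 0.0698 + 0.0744 + 0.0701 + 0.0755 = 0.4995
TFR = 0.4995
GRR = 0.49020 × 0.4995 = 0.24485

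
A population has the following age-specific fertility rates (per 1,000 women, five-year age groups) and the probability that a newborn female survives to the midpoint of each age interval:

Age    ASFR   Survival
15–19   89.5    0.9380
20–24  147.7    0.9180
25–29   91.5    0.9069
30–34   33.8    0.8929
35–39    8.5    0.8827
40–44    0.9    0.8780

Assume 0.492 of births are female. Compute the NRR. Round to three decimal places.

0.839

Proportion female at birth = 0.492.
Survival-weighted fertility by age (5·fₓ·Sₓ):
  15–19: 5 × 89.5/1000 × 0.9380 = 0.41976
  20–24: 5 × 147.7/1000 × 0.9180 = 0.67794
  25–29: 5 × 91.5/1000 × 0.9069 = 0.41491
  30–34: 5 × 33.8/1000 × 0.8929 = 0.15090
  35–39: 5 × 8.5/1000 × 0.8827 = 0.03751
  40–44: 5 × 0.9/1000 × 0.8780 = 0.00395
Sum = 1.70497
NRR = 0.492 × 1.70497 = 0.83885
NRR < 1, so the cohort does not fully replace itself.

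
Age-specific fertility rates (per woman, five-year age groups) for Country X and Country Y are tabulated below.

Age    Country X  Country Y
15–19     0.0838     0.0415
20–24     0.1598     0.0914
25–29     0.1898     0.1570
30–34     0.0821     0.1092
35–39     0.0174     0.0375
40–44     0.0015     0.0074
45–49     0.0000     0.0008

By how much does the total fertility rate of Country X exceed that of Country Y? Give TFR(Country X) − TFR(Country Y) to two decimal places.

Country X:
  Sum of ASFRs = 0.0838 + 0.1598 + 0.1898 + 0.0821 + 0.0174 + 0.0015 + 0.0000 = 0.5344
  TFR = 5 × 0.5344 = 2.672
Country Y:
  Sum of ASFRs = 0.0415 + 0.0914 + 0.1570 + 0.1092 + 0.0375 + 0.0074 + 0.0008 = 0.4448
  TFR = 5 × 0.4448 = 2.224
Difference = 2.672 − 2.224 = 0.448

0.45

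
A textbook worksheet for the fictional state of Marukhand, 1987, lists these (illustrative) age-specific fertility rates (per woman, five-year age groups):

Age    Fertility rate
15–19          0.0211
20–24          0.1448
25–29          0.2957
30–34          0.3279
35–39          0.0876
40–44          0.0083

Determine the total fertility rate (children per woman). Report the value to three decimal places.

4.427

Sum of ASFRs = 0.0211 + 0.1448 + 0.2957 + 0.3279 + 0.0876 + 0.0083 = 0.8854
TFR = 5 × 0.8854 = 4.427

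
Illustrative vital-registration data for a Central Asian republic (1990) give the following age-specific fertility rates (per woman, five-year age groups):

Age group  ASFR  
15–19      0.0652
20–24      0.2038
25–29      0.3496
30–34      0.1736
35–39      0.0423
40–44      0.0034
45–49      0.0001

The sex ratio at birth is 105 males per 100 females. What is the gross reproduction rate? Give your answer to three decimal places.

2.044

Proportion female at birth = 100 / (100 + 105) = 0.48780.
Sum of ASFRs = 0.0652 + 0.2038 + 0.3496 + 0.1736 + 0.0423 + 0.0034 + 0.0001 = 0.8380
TFR = 5 × 0.8380 = 4.19
GRR = 0.48780 × 4.19 = 2.04388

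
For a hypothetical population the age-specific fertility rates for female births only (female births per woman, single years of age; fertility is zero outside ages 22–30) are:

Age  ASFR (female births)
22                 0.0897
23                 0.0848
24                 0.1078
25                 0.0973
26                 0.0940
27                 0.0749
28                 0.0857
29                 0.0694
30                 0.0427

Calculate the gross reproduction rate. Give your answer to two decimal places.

0.75

Sum of female ASFRs = 0.0897 + 0.0848 + 0.1078 + 0.0973 + 0.0940 + 0.0749 + 0.0857 + 0.0694 + 0.0427 = 0.7463
GRR = 0.7463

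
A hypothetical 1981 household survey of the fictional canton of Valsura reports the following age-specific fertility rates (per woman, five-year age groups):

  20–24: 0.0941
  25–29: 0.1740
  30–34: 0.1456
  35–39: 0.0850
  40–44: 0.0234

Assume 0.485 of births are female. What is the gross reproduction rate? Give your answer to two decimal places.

1.27

Proportion female at birth = 0.485.
Sum of ASFRs = 0.0941 + 0.1740 + 0.1456 + 0.0850 + 0.0234 = 0.5221
TFR = 5 × 0.5221 = 2.6105
GRR = 0.485 × 2.6105 = 1.26609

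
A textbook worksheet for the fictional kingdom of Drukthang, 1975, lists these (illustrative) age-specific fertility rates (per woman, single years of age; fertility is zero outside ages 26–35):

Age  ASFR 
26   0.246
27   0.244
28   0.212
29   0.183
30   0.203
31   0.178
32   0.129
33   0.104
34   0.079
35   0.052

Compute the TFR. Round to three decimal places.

Sum of ASFRs = 0.246 + 0.244 + 0.212 + 0.183 + 0.203 + 0.178 + 0.129 + 0.104 + 0.079 + 0.052 = 1.630
TFR = 1.63

1.630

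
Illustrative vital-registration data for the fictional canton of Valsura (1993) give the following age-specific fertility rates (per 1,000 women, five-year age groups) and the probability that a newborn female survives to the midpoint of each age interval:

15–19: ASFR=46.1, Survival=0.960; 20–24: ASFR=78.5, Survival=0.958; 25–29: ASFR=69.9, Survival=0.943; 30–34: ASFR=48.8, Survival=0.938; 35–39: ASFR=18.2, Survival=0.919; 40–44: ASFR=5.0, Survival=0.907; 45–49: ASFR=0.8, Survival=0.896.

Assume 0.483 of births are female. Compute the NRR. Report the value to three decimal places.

0.611

Proportion female at birth = 0.483.
Each age group contributes 5 × ASFR × survival:
  15–19: 5 × 46.1/1000 × 0.960 = 0.22128
  20–24: 5 × 78.5/1000 × 0.958 = 0.37602
  25–29: 5 × 69.9/1000 × 0.943 = 0.32958
  30–34: 5 × 48.8/1000 × 0.938 = 0.22887
  35–39: 5 × 18.2/1000 × 0.919 = 0.08363
  40–44: 5 × 5.0/1000 × 0.907 = 0.02268
  45–49: 5 × 0.8/1000 × 0.896 = 0.00358
Sum = 1.26564
NRR = 0.483 × 1.26564 = 0.61130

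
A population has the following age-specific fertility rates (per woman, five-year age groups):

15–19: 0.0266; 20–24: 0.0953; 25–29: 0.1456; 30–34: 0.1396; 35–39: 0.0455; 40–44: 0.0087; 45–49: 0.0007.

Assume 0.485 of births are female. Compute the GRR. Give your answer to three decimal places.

1.120

Proportion female at birth = 0.485.
Sum of ASFRs = 0.0266 + 0.0953 + 0.1456 + 0.1396 + 0.0455 + 0.0087 + 0.0007 = 0.4620
TFR = 5 × 0.4620 = 2.31
GRR = 0.485 × 2.31 = 1.12035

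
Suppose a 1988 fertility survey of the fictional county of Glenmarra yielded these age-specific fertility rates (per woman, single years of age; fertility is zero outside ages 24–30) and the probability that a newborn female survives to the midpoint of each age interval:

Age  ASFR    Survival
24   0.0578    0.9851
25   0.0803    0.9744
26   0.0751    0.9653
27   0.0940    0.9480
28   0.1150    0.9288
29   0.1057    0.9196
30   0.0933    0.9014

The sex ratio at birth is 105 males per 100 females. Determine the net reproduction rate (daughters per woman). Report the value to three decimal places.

Proportion female at birth = 100 / (100 + 105) = 0.48780.
Each age group contributes 1 × ASFR × survival:
  24: 1 × 0.0578 × 0.9851 = 0.05694
  25: 1 × 0.0803 × 0.9744 = 0.07824
  26: 1 × 0.0751 × 0.9653 = 0.07249
  27: 1 × 0.0940 × 0.9480 = 0.08911
  28: 1 × 0.1150 × 0.9288 = 0.10681
  29: 1 × 0.1057 × 0.9196 = 0.09720
  30: 1 × 0.0933 × 0.9014 = 0.08410
Sum = 0.58489
NRR = 0.48780 × 0.58489 = 0.28531

0.285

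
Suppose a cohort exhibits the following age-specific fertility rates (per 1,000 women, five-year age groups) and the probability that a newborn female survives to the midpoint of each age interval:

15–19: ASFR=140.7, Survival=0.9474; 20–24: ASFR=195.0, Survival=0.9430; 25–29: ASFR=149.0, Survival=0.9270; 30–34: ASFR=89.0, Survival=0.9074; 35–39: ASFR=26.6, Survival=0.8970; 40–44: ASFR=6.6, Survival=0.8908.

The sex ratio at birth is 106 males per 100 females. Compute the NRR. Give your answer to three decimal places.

1.373

Proportion female at birth = 100 / (100 + 106) = 0.48544.
Survival-weighted fertility by age (5·fₓ·Sₓ):
  15–19: 5 × 140.7/1000 × 0.9474 = 0.66650
  20–24: 5 × 195.0/1000 × 0.9430 = 0.91943
  25–29: 5 × 149.0/1000 × 0.9270 = 0.69062
  30–34: 5 × 89.0/1000 × 0.9074 = 0.40379
  35–39: 5 × 26.6/1000 × 0.8970 = 0.11930
  40–44: 5 × 6.6/1000 × 0.8908 = 0.02940
Sum = 2.82904
NRR = 0.48544 × 2.82904 = 1.37333
NRR > 1, so each generation more than replaces itself.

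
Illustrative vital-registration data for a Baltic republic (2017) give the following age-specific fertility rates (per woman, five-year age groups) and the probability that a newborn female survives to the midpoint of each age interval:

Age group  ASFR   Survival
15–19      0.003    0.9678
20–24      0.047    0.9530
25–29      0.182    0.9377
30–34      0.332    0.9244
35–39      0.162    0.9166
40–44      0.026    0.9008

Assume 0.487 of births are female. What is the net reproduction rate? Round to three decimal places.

1.698

Proportion female at birth = 0.487.
Per-age-group product (5 × ASFR × survival probability):
  15–19: 5 × 0.003 × 0.9678 = 0.01452
  20–24: 5 × 0.047 × 0.9530 = 0.22396
  25–29: 5 × 0.182 × 0.9377 = 0.85331
  30–34: 5 × 0.332 × 0.9244 = 1.53450
  35–39: 5 × 0.162 × 0.9166 = 0.74245
  40–44: 5 × 0.026 × 0.9008 = 0.11710
Sum = 3.48584
NRR = 0.487 × 3.48584 = 1.69760
An NRR exceeding 1 indicates intrinsic growth under these rates.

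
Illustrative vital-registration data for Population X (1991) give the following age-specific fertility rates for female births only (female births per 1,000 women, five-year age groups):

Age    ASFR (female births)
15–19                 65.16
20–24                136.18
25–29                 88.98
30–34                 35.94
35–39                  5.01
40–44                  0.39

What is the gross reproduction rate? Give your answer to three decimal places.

Sum of female ASFRs = 65.16 + 136.18 + 88.98 + 35.94 + 5.01 + 0.39 = 331.66
GRR = 5 × 331.66 / 1000 = 1.6583

1.658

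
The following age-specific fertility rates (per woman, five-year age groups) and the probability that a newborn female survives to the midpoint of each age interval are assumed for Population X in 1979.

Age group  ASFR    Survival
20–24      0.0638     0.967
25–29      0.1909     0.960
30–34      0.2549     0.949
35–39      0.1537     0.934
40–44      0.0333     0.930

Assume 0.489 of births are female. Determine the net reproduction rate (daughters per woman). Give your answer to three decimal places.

Proportion female at birth = 0.489.
Per-age-group product (5 × ASFR × survival probability):
  20–24: 5 × 0.0638 × 0.967 = 0.30847
  25–29: 5 × 0.1909 × 0.960 = 0.91632
  30–34: 5 × 0.2549 × 0.949 = 1.20950
  35–39: 5 × 0.1537 × 0.934 = 0.71778
  40–44: 5 × 0.0333 × 0.930 = 0.15485
Sum = 3.30692
NRR = 0.489 × 3.30692 = 1.61708
NRR > 1, so each generation more than replaces itself.

1.617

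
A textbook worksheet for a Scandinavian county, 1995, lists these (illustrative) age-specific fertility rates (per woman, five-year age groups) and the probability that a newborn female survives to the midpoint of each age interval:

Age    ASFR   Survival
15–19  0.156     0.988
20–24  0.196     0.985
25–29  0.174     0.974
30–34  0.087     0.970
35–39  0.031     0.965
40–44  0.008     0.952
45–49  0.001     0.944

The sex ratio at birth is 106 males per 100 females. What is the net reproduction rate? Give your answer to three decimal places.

Proportion female at birth = 100 / (100 + 106) = 0.48544.
Per-age-group product (5 × ASFR × survival probability):
  15–19: 5 × 0.156 × 0.988 = 0.77064
  20–24: 5 × 0.196 × 0.985 = 0.96530
  25–29: 5 × 0.174 × 0.974 = 0.84738
  30–34: 5 × 0.087 × 0.970 = 0.42195
  35–39: 5 × 0.031 × 0.965 = 0.14958
  40–44: 5 × 0.008 × 0.952 = 0.03808
  45–49: 5 × 0.001 × 0.944 = 0.00472
Sum = 3.19765
NRR = 0.48544 × 3.19765 = 1.55227
An NRR exceeding 1 indicates intrinsic growth under these rates.

1.552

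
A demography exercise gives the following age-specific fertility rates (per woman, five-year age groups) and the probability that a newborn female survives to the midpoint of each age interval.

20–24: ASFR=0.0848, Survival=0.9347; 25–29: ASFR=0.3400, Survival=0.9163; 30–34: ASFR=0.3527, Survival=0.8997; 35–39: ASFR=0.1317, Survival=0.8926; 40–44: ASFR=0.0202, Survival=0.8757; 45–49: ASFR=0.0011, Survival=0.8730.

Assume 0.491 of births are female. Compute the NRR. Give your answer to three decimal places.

2.073

Proportion female at birth = 0.491.
Per-age-group product (5 × ASFR × survival probability):
  20–24: 5 × 0.0848 × 0.9347 = 0.39631
  25–29: 5 × 0.3400 × 0.9163 = 1.55771
  30–34: 5 × 0.3527 × 0.8997 = 1.58662
  35–39: 5 × 0.1317 × 0.8926 = 0.58778
  40–44: 5 × 0.0202 × 0.8757 = 0.08845
  45–49: 5 × 0.0011 × 0.8730 = 0.00480
Sum = 4.22167
NRR = 0.491 × 4.22167 = 2.07284
An NRR exceeding 1 indicates intrinsic growth under these rates.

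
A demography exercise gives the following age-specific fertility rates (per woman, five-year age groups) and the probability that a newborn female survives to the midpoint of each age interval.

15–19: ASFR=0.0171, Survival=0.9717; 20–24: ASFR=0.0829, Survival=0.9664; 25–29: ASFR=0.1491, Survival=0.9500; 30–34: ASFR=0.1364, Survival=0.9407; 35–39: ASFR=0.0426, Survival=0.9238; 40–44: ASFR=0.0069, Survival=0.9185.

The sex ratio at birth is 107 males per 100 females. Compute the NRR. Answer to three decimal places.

0.996

Proportion female at birth = 100 / (100 + 107) = 0.48309.
Weighting each age-specific rate by interval width and survival:
  15–19: 5 × 0.0171 × 0.9717 = 0.08308
  20–24: 5 × 0.0829 × 0.9664 = 0.40057
  25–29: 5 × 0.1491 × 0.9500 = 0.70823
  30–34: 5 × 0.1364 × 0.9407 = 0.64156
  35–39: 5 × 0.0426 × 0.9238 = 0.19677
  40–44: 5 × 0.0069 × 0.9185 = 0.03169
Sum = 2.06190
NRR = 0.48309 × 2.06190 = 0.99608
An NRR under 1 implies long-run decline under these rates.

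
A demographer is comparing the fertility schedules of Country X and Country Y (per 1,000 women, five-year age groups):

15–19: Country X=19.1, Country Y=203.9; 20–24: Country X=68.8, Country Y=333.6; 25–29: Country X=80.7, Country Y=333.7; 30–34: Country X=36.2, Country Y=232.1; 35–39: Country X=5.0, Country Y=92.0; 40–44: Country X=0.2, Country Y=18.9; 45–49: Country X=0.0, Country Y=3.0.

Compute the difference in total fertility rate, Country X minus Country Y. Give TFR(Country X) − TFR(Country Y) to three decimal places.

-5.036

Country X:
  Sum of ASFRs = 19.1 + 68.8 + 80.7 + 36.2 + 5.0 + 0.2 + 0.0 = 210.0
  TFR = 5 × 210.0 / 1000 = 1.05
Country Y:
  Sum of ASFRs = 203.9 + 333.6 + 333.7 + 232.1 + 92.0 + 18.9 + 3.0 = 1217.2
  TFR = 5 × 1217.2 / 1000 = 6.086
Difference = 1.05 − 6.086 = -5.036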